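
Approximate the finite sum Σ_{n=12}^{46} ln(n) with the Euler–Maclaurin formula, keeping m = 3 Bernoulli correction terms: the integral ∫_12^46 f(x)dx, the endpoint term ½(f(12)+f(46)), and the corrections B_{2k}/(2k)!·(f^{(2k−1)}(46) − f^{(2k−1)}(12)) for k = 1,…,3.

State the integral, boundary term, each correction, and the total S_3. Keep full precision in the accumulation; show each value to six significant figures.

S_3 ≈ 115.450

Integral: ∫_12^46 ln(x) dx = 112.299.
½[f(12) + f(46)] = ½[2.48491 + 3.82864] = 3.15677.
Integral + boundary = 115.455.
Correction k=1: B_{2}/2! · (f^{(1)}(46) − f^{(1)}(12)) = 1/12 · (0.0217391 − 0.0833333) = -0.00513285.
Partial sum through k=1: 115.450.
Correction k=2: B_{4}/4! · (f^{(3)}(46) − f^{(3)}(12)) = −1/720 · (2.05474e-05 − 0.00115741) = 1.57897e-06.
Partial sum through k=2: 115.450.
Correction k=3: B_{6}/6! · (f^{(5)}(46) − f^{(5)}(12)) = 1/30240 · (1.16526e-07 − 9.64506e-05) = -3.18565e-09.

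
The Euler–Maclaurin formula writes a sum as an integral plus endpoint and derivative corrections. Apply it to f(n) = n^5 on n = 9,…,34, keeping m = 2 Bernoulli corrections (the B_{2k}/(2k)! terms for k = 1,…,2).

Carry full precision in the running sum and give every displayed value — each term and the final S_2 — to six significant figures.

S_2 ≈ 2.80680e+08

The integral term ∫_9^34 x^5 dx = 2.57379e+08.
Endpoint term: (f(9) + f(34))/2 = (59049.0 + 4.54354e+07)/2 = 2.27472e+07.
Running total after boundary: 2.80126e+08.
Correction k=1: B_{2}/2! · (f^{(1)}(34) − f^{(1)}(9)) = 1/12 · (6.68168e+06 − 32805.0) = 554073.
After k=1: 2.80680e+08.
Correction k=2: B_{4}/4! · (f^{(3)}(34) − f^{(3)}(9)) = −1/720 · (69360.0 − 4860.00) = -89.5833.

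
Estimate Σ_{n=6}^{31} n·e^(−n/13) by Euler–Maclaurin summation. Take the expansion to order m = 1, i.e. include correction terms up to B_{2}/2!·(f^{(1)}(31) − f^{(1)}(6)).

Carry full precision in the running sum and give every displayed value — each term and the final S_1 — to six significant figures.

∫_6^31 x·e^(−x/13) dx evaluates to 102.992.
Boundary: ½(f(6) + f(31)) = ½(3.78188 + 2.85586) = 3.31887.
So far: 106.311.
Correction k=1: B_{2}/2! · (f^{(1)}(31) − f^{(1)}(6)) = 1/12 · (-0.127557 − 0.339399) = -0.0389130.

S_1 ≈ 106.272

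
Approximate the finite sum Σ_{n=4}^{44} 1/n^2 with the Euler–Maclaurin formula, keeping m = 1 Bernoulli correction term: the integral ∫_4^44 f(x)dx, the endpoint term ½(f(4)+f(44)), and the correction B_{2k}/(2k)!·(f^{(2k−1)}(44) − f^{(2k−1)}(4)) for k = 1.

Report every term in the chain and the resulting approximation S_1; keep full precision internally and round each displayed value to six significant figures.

∫_4^44 1/x^2 dx evaluates to 0.227273.
½[f(4) + f(44)] = ½[0.0625000 + 0.000516529] = 0.0315083.
Integral + boundary = 0.258781.
Order-1 term: 1/12 · (-2.34786e-05 − (-0.0312500)) = 0.00260221.

S_1 ≈ 0.261383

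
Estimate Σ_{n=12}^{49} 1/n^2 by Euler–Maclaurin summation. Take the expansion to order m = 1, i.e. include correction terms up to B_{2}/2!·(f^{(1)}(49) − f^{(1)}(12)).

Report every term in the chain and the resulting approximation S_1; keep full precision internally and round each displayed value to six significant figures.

S_1 ≈ 0.0667007

Integral: ∫_12^49 1/x^2 dx = 0.0629252.
Endpoint term: (f(12) + f(49))/2 = (0.00694444 + 0.000416493)/2 = 0.00368047.
So far: 0.0666056.
Order-1 term: 1/12 · (-1.69997e-05 − (-0.00115741)) = 9.50340e-05.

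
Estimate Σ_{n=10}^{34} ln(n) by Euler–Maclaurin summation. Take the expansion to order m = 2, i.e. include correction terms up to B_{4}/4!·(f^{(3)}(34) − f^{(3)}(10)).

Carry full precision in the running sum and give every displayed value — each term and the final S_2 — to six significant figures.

The integral term ∫_10^34 ln(x) dx = 72.8704.
Endpoint term: (f(10) + f(34))/2 = (2.30259 + 3.52636)/2 = 2.91447.
So far: 75.7849.
Correction k=1: B_{2}/2! · (f^{(1)}(34) − f^{(1)}(10)) = 1/12 · (0.0294118 − 0.100000) = -0.00588235.
Running total after k=1: 75.7790.
Correction k=2: B_{4}/4! · (f^{(3)}(34) − f^{(3)}(10)) = −1/720 · (5.08854e-05 − 0.00200000) = 2.70710e-06.

S_2 ≈ 75.7790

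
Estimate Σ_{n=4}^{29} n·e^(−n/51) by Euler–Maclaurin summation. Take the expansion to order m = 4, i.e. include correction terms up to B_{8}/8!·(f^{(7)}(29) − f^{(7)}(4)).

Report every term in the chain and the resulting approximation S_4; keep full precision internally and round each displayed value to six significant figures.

∫_4^29 x·e^(−x/51) dx evaluates to 282.893.
Endpoint term: (f(4) + f(29))/2 = (3.69826 + 16.4228)/2 = 10.0605.
Running total after boundary: 292.954.
Correction k=1: B_{2}/2! · (f^{(1)}(29) − f^{(1)}(4)) = 1/12 · (0.244287 − 0.852051) = -0.0506469.
After k=1: 292.903.
Correction k=2: B_{4}/4! · (f^{(3)}(29) − f^{(3)}(4)) = −1/720 · (0.000529370 − 0.00103852) = 7.07148e-07.
After k=2: 292.903.
Correction k=3: B_{6}/6! · (f^{(5)}(29) − f^{(5)}(4)) = 1/30240 · (3.70942e-07 − 6.72606e-07) = -9.97566e-12.
After k=3: 292.903.
Correction k=4: B_{8}/8! · (f^{(7)}(29) − f^{(7)}(4)) = −1/1209600 · (2.06981e-10 − 3.63681e-10) = 1.29547e-16.

S_4 ≈ 292.903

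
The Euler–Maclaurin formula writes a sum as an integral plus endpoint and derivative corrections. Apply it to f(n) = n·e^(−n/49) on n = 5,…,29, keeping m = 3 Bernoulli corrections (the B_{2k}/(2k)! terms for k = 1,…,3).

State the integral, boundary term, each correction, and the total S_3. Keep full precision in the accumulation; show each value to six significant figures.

S_3 ≈ 284.799

Integral: ∫_5^29 x·e^(−x/49) dx = 274.568.
Endpoint term: (f(5) + f(29))/2 = (4.51496 + 16.0460)/2 = 10.2805.
So far: 284.848.
Correction k=1: B_{2}/2! · (f^{(1)}(29) − f^{(1)}(5)) = 1/12 · (0.225841 − 0.810851) = -0.0487508.
After k=1: 284.799.
Correction k=2: B_{4}/4! · (f^{(3)}(29) − f^{(3)}(5)) = −1/720 · (0.000554961 − 0.00108989) = 7.42963e-07.
After k=2: 284.799.
Correction k=3: B_{6}/6! · (f^{(5)}(29) − f^{(5)}(5)) = 1/30240 · (4.23099e-07 − 7.67211e-07) = -1.13794e-11.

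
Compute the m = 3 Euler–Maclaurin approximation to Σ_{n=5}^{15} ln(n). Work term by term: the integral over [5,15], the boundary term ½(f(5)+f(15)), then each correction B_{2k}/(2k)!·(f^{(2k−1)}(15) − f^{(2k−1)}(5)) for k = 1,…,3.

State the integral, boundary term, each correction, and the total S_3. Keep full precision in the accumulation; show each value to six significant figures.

The integral term ∫_5^15 ln(x) dx = 22.5736.
Boundary: ½(f(5) + f(15)) = ½(1.60944 + 2.70805) = 2.15874.
So far: 24.7323.
Correction k=1: B_{2}/2! · (f^{(1)}(15) − f^{(1)}(5)) = 1/12 · (0.0666667 − 0.200000) = -0.0111111.
After k=1: 24.7212.
Correction k=2: B_{4}/4! · (f^{(3)}(15) − f^{(3)}(5)) = −1/720 · (0.000592593 − 0.0160000) = 2.13992e-05.
After k=2: 24.7212.
Correction k=3: B_{6}/6! · (f^{(5)}(15) − f^{(5)}(5)) = 1/30240 · (3.16049e-05 − 0.00768000) = -2.52923e-07.

S_3 ≈ 24.7212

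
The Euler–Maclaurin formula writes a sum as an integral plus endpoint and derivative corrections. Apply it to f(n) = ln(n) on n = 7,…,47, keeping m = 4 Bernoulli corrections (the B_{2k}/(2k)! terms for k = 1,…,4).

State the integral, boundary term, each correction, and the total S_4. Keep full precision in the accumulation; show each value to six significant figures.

S_4 ≈ 130.223

Integral: ∫_7^47 ln(x) dx = 127.336.
½[f(7) + f(47)] = ½[1.94591 + 3.85015] = 2.89803.
So far: 130.234.
k=1: B_{2}/(2)! × [f^{(1)}(47) − f^{(1)}(7)] = 1/12 × (0.0212766 − 0.142857) = -0.0101317.
After k=1: 130.223.
k=2: B_{4}/(4)! × [f^{(3)}(47) − f^{(3)}(7)] = −1/720 × (1.92636e-05 − 0.00583090) = 8.07172e-06.
After k=2: 130.223.
k=3: B_{6}/(6)! × [f^{(5)}(47) − f^{(5)}(7)] = 1/30240 × (1.04646e-07 − 0.00142798) = -4.72180e-08.
After k=3: 130.223.
k=4: B_{8}/(8)! × [f^{(7)}(47) − f^{(7)}(7)] = −1/1209600 × (1.42117e-09 − 0.000874271) = 7.22776e-10.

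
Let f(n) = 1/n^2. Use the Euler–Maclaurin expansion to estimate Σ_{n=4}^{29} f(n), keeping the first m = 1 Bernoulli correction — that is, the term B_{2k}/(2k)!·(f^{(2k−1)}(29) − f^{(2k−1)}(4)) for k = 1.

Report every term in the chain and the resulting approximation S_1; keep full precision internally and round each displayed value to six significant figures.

S_1 ≈ 0.249959

Integral: ∫_4^29 1/x^2 dx = 0.215517.
Boundary: ½(f(4) + f(29)) = ½(0.0625000 + 0.00118906) = 0.0318445.
Running total after boundary: 0.247362.
k=1: B_{2}/(2)! × [f^{(1)}(29) − f^{(1)}(4)] = 1/12 × (-8.20042e-05 − (-0.0312500)) = 0.00259733.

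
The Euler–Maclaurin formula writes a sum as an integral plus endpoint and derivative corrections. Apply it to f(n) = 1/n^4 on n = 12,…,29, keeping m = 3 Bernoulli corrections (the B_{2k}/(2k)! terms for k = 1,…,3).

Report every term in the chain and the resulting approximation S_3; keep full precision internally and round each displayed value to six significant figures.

Integral: ∫_12^29 1/x^4 dx = 0.000179234.
Endpoint term: (f(12) + f(29))/2 = (4.82253e-05 + 1.41387e-06)/2 = 2.48196e-05.
Running total after boundary: 0.000204053.
k=1: B_{2}/(2)! × [f^{(1)}(29) − f^{(1)}(12)] = 1/12 × (-1.95016e-07 − (-1.60751e-05)) = 1.32334e-06.
Partial sum through k=1: 0.000205377.
k=2: B_{4}/(4)! × [f^{(3)}(29) − f^{(3)}(12)] = −1/720 × (-6.95657e-09 − (-3.34898e-06)) = -4.64170e-09.
Partial sum through k=2: 0.000205372.
k=3: B_{6}/(6)! × [f^{(5)}(29) − f^{(5)}(12)] = 1/30240 × (-4.63220e-10 − (-1.30238e-06)) = 4.30528e-11.

S_3 ≈ 0.000205372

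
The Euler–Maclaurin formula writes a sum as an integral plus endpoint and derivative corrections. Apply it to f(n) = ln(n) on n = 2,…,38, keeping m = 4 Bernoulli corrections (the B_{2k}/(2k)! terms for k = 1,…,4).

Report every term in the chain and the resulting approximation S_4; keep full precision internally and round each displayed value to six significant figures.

S_4 ≈ 102.968

The integral term ∫_2^38 ln(x) dx = 100.842.
½[f(2) + f(38)] = ½[0.693147 + 3.63759] = 2.16537.
So far: 103.007.
Order-1 term: 1/12 · (0.0263158 − 0.500000) = -0.0394737.
Running total after k=1: 102.968.
Order-2 term: −1/720 · (3.64485e-05 − 0.250000) = 0.000347172.
Running total after k=2: 102.968.
Order-3 term: 1/30240 · (3.02896e-07 − 0.750000) = -2.48016e-05.
Running total after k=3: 102.968.
Order-4 term: −1/1209600 · (6.29285e-09 − 5.62500) = 4.65030e-06.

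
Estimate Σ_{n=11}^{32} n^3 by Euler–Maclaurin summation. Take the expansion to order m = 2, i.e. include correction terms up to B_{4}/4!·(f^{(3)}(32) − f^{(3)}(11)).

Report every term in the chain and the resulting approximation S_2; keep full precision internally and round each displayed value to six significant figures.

∫_11^32 x^3 dx evaluates to 258484.
Boundary: ½(f(11) + f(32)) = ½(1331.00 + 32768.0) = 17049.5.
Running total after boundary: 275533.
Order-1 term: 1/12 · (3072.00 − 363.000) = 225.750.
Partial sum through k=1: 275759.
Order-2 term: −1/720 · (6.00000 − 6.00000) = 0.00000.

S_2 ≈ 275759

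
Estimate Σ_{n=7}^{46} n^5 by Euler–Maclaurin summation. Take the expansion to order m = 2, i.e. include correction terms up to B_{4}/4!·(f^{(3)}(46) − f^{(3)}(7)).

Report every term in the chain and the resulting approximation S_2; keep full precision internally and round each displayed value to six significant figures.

∫_7^46 x^5 dx evaluates to 1.57903e+09.
Endpoint term: (f(7) + f(46))/2 = (16807.0 + 2.05963e+08)/2 = 1.02990e+08.
So far: 1.68202e+09.
k=1: B_{2}/(2)! × [f^{(1)}(46) − f^{(1)}(7)] = 1/12 × (2.23873e+07 − 12005.0) = 1.86461e+06.
Running total after k=1: 1.68388e+09.
k=2: B_{4}/(4)! × [f^{(3)}(46) − f^{(3)}(7)] = −1/720 × (126960 − 2940.00) = -172.250.

S_2 ≈ 1.68388e+09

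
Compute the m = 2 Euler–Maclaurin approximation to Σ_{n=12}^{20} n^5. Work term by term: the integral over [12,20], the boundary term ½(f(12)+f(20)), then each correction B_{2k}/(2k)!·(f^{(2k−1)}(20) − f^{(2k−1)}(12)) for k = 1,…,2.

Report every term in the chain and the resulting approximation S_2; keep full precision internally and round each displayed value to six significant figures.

S_2 ≈ 1.19514e+07

∫_12^20 x^5 dx evaluates to 1.01690e+07.
½[f(12) + f(20)] = ½[248832 + 3.20000e+06] = 1.72442e+06.
Integral + boundary = 1.18934e+07.
Correction k=1: B_{2}/2! · (f^{(1)}(20) − f^{(1)}(12)) = 1/12 · (800000 − 103680) = 58026.7.
Running total after k=1: 1.19514e+07.
Correction k=2: B_{4}/4! · (f^{(3)}(20) − f^{(3)}(12)) = −1/720 · (24000.0 − 8640.00) = -21.3333.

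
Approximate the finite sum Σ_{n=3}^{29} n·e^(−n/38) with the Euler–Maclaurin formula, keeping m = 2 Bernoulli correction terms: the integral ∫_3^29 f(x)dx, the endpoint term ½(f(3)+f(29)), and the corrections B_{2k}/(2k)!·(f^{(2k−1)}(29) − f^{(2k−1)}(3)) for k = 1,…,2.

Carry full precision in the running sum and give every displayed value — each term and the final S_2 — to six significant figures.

Integral: ∫_3^29 x·e^(−x/38) dx = 252.805.
½[f(3) + f(29)] = ½[2.77227 + 13.5196] = 8.14592.
Integral + boundary = 260.951.
Order-1 term: 1/12 · (0.110414 − 0.851134) = -0.0617267.
Partial sum through k=1: 260.890.
Order-2 term: −1/720 · (0.000722159 − 0.00186933) = 1.59329e-06.

S_2 ≈ 260.890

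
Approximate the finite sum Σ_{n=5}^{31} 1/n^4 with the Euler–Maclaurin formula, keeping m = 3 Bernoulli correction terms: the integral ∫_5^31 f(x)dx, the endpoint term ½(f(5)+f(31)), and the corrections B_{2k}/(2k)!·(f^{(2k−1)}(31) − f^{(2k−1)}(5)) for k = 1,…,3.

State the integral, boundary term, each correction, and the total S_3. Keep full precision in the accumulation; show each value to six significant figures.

The integral term ∫_5^31 1/x^4 dx = 0.00265548.
Endpoint term: (f(5) + f(31))/2 = (0.00160000 + 1.08281e-06)/2 = 0.000800541.
So far: 0.00345602.
Correction k=1: B_{2}/2! · (f^{(1)}(31) − f^{(1)}(5)) = 1/12 · (-1.39718e-07 − (-0.00128000)) = 0.000106655.
Running total after k=1: 0.00356267.
Correction k=2: B_{4}/4! · (f^{(3)}(31) − f^{(3)}(5)) = −1/720 · (-4.36164e-09 − (-0.00153600)) = -2.13333e-06.
Running total after k=2: 0.00356054.
Correction k=3: B_{6}/6! · (f^{(5)}(31) − f^{(5)}(5)) = 1/30240 · (-2.54164e-10 − (-0.00344064)) = 1.13778e-07.

S_3 ≈ 0.00356065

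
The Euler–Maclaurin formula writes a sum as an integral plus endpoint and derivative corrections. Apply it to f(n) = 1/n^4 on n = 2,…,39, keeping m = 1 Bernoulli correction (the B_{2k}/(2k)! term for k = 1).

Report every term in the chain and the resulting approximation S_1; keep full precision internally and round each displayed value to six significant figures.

S_1 ≈ 0.0833279

∫_2^39 1/x^4 dx evaluates to 0.0416610.
Endpoint term: (f(2) + f(39))/2 = (0.0625000 + 4.32257e-07)/2 = 0.0312502.
Running total after boundary: 0.0729113.
Order-1 term: 1/12 · (-4.43340e-08 − (-0.125000)) = 0.0104167.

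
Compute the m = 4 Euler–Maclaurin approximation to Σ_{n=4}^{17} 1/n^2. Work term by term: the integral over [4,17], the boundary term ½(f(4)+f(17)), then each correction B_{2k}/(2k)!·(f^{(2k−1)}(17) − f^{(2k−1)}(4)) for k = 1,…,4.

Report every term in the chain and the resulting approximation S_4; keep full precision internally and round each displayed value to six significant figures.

∫_4^17 1/x^2 dx evaluates to 0.191176.
Endpoint term: (f(4) + f(17))/2 = (0.0625000 + 0.00346021)/2 = 0.0329801.
So far: 0.224157.
Order-1 term: 1/12 · (-0.000407083 − (-0.0312500)) = 0.00257024.
After k=1: 0.226727.
Order-2 term: −1/720 · (-1.69031e-05 − (-0.0234375)) = -3.25286e-05.
After k=2: 0.226694.
Order-3 term: 1/30240 · (-1.75465e-06 − (-0.0439453)) = 1.45316e-06.
After k=3: 0.226696.
Order-4 term: −1/1209600 · (-3.40001e-07 − (-0.153809)) = -1.27156e-07.

S_4 ≈ 0.226696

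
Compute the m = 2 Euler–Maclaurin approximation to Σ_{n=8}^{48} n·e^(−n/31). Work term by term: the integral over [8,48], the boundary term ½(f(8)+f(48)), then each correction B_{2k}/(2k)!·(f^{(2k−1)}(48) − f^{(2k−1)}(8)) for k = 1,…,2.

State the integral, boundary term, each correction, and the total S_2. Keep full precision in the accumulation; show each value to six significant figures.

S_2 ≈ 421.508

∫_8^48 x·e^(−x/31) dx evaluates to 413.373.
Endpoint term: (f(8) + f(48))/2 = (6.18036 + 10.2043)/2 = 8.19236.
Running total after boundary: 421.565.
Order-1 term: 1/12 · (-0.116582 − 0.573179) = -0.0574801.
Partial sum through k=1: 421.508.
Order-2 term: −1/720 · (0.000321123 − 0.00220423) = 2.61543e-06.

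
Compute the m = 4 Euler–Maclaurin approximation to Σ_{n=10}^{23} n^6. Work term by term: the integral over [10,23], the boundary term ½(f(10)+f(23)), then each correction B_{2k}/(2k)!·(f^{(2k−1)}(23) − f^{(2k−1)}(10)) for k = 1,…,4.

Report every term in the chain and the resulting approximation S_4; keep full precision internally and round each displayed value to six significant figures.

Integral: ∫_10^23 x^6 dx = 4.84975e+08.
Endpoint term: (f(10) + f(23))/2 = (1.00000e+06 + 1.48036e+08)/2 = 7.45179e+07.
Running total after boundary: 5.59493e+08.
k=1: B_{2}/(2)! × [f^{(1)}(23) − f^{(1)}(10)] = 1/12 × (3.86181e+07 − 600000) = 3.16817e+06.
Running total after k=1: 5.62661e+08.
k=2: B_{4}/(4)! × [f^{(3)}(23) − f^{(3)}(10)] = −1/720 × (1.46004e+06 − 120000) = -1861.17.
Running total after k=2: 5.62659e+08.
k=3: B_{6}/(6)! × [f^{(5)}(23) − f^{(5)}(10)] = 1/30240 × (16560.0 − 7200.00) = 0.309524.
Running total after k=3: 5.62659e+08.
k=4: B_{8}/(8)! × [f^{(7)}(23) − f^{(7)}(10)] = −1/1209600 × (0.00000 − 0.00000) = 0.00000.

S_4 ≈ 5.62659e+08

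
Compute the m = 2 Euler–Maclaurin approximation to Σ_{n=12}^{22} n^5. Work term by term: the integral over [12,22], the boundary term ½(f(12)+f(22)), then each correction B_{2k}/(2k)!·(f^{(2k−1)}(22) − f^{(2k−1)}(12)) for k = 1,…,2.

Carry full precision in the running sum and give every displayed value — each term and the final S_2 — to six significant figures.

Integral: ∫_12^22 x^5 dx = 1.83990e+07.
Boundary: ½(f(12) + f(22)) = ½(248832 + 5.15363e+06) = 2.70123e+06.
Running total after boundary: 2.11002e+07.
Order-1 term: 1/12 · (1.17128e+06 − 103680) = 88966.7.
Running total after k=1: 2.11892e+07.
Order-2 term: −1/720 · (29040.0 − 8640.00) = -28.3333.

S_2 ≈ 2.11892e+07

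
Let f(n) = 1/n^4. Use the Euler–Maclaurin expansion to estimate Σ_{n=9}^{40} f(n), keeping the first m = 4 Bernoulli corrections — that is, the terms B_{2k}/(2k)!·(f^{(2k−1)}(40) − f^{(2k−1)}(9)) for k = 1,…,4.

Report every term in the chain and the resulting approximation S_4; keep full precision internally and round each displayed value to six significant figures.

Integral: ∫_9^40 1/x^4 dx = 0.000452039.
Endpoint term: (f(9) + f(40))/2 = (0.000152416 + 3.90625e-07)/2 = 7.64032e-05.
Running total after boundary: 0.000528442.
k=1: B_{2}/(2)! × [f^{(1)}(40) − f^{(1)}(9)] = 1/12 × (-3.90625e-08 − (-6.77404e-05)) = 5.64177e-06.
After k=1: 0.000534084.
k=2: B_{4}/(4)! × [f^{(3)}(40) − f^{(3)}(9)] = −1/720 × (-7.32422e-10 − (-2.50890e-05)) = -3.48448e-08.
After k=2: 0.000534049.
k=3: B_{6}/(6)! × [f^{(5)}(40) − f^{(5)}(9)] = 1/30240 × (-2.56348e-11 − (-1.73455e-05)) = 5.73594e-10.
After k=3: 0.000534050.
k=4: B_{8}/(8)! × [f^{(7)}(40) − f^{(7)}(9)] = −1/1209600 × (-1.44196e-12 − (-1.92728e-05)) = -1.59332e-11.

S_4 ≈ 0.000534050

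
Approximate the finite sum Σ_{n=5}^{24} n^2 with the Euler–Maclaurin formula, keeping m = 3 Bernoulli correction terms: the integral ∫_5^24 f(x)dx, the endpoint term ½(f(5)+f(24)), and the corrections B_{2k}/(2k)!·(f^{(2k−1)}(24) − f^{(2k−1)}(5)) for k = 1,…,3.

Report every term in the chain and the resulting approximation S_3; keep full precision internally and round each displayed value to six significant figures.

The integral term ∫_5^24 x^2 dx = 4566.33.
Boundary: ½(f(5) + f(24)) = ½(25.0000 + 576.000) = 300.500.
Running total after boundary: 4866.83.
Order-1 term: 1/12 · (48.0000 − 10.0000) = 3.16667.
After k=1: 4870.00.
Order-2 term: −1/720 · (0.00000 − 0.00000) = 0.00000.
After k=2: 4870.00.
Order-3 term: 1/30240 · (0.00000 − 0.00000) = 0.00000.

S_3 ≈ 4870.00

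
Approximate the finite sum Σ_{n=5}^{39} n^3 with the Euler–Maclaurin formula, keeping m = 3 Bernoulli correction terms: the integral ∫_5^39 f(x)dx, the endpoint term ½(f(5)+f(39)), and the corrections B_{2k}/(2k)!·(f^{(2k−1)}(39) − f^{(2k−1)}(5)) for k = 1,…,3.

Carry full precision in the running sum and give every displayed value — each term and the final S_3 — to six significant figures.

S_3 ≈ 608300

The integral term ∫_5^39 x^3 dx = 578204.
½[f(5) + f(39)] = ½[125.000 + 59319.0] = 29722.0.
So far: 607926.
Correction k=1: B_{2}/2! · (f^{(1)}(39) − f^{(1)}(5)) = 1/12 · (4563.00 − 75.0000) = 374.000.
Partial sum through k=1: 608300.
Correction k=2: B_{4}/4! · (f^{(3)}(39) − f^{(3)}(5)) = −1/720 · (6.00000 − 6.00000) = 0.00000.
Partial sum through k=2: 608300.
Correction k=3: B_{6}/6! · (f^{(5)}(39) − f^{(5)}(5)) = 1/30240 · (0.00000 − 0.00000) = 0.00000.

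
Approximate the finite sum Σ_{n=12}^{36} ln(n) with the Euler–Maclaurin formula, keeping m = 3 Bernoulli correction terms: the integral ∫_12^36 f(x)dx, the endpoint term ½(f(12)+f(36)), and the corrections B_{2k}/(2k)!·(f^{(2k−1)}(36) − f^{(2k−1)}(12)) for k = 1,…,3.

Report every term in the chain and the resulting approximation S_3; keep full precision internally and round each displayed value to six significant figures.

Integral: ∫_12^36 ln(x) dx = 75.1878.
½[f(12) + f(36)] = ½[2.48491 + 3.58352] = 3.03421.
Running total after boundary: 78.2220.
Order-1 term: 1/12 · (0.0277778 − 0.0833333) = -0.00462963.
Running total after k=1: 78.2174.
Order-2 term: −1/720 · (4.28669e-05 − 0.00115741) = 1.54797e-06.
Running total after k=2: 78.2174.
Order-3 term: 1/30240 · (3.96916e-07 − 9.64506e-05) = -3.17638e-09.

S_3 ≈ 78.2174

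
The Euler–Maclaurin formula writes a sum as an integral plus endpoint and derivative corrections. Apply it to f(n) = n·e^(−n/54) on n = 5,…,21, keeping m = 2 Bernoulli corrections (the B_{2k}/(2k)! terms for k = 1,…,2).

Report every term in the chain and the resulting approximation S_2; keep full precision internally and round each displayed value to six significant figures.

∫_5^21 x·e^(−x/54) dx evaluates to 159.117.
½[f(5) + f(21)] = ½[4.55782 + 14.2340] = 9.39591.
So far: 168.513.
Correction k=1: B_{2}/2! · (f^{(1)}(21) − f^{(1)}(5)) = 1/12 · (0.414217 − 0.827161) = -0.0344120.
After k=1: 168.478.
Correction k=2: B_{4}/4! · (f^{(3)}(21) − f^{(3)}(5)) = −1/720 · (0.000606940 − 0.000908879) = 4.19360e-07.

S_2 ≈ 168.478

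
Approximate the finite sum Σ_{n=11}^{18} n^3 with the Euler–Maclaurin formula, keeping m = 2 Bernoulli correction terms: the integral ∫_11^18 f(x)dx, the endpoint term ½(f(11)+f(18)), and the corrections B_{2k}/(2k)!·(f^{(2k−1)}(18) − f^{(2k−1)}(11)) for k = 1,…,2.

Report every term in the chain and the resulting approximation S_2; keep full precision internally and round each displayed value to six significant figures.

S_2 ≈ 26216.0

Integral: ∫_11^18 x^3 dx = 22583.8.
½[f(11) + f(18)] = ½[1331.00 + 5832.00] = 3581.50.
Integral + boundary = 26165.2.
k=1: B_{2}/(2)! × [f^{(1)}(18) − f^{(1)}(11)] = 1/12 × (972.000 − 363.000) = 50.7500.
Running total after k=1: 26216.0.
k=2: B_{4}/(4)! × [f^{(3)}(18) − f^{(3)}(11)] = −1/720 × (6.00000 − 6.00000) = 0.00000.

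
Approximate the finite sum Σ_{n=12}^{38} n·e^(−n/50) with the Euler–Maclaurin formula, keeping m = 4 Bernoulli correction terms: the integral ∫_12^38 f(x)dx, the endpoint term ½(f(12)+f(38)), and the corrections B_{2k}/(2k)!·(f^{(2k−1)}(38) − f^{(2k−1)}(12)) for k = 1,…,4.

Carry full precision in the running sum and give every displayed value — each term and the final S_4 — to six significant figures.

Integral: ∫_12^38 x·e^(−x/50) dx = 380.814.
Boundary: ½(f(12) + f(38)) = ½(9.43953 + 17.7713) = 13.6054.
Integral + boundary = 394.420.
k=1: B_{2}/(2)! × [f^{(1)}(38) − f^{(1)}(12)] = 1/12 × (0.112240 − 0.597837) = -0.0404664.
Partial sum through k=1: 394.379.
k=2: B_{4}/(4)! × [f^{(3)}(38) − f^{(3)}(12)] = −1/720 × (0.000419029 − 0.000868437) = 6.24178e-07.
Partial sum through k=2: 394.379.
k=3: B_{6}/(6)! × [f^{(5)}(38) − f^{(5)}(12)] = 1/30240 × (3.17265e-07 − 5.99096e-07) = -9.31980e-12.
Partial sum through k=3: 394.379.
k=4: B_{8}/(8)! × [f^{(7)}(38) − f^{(7)}(12)] = −1/1209600 × (1.86767e-10 − 3.40327e-10) = 1.26951e-16.

S_4 ≈ 394.379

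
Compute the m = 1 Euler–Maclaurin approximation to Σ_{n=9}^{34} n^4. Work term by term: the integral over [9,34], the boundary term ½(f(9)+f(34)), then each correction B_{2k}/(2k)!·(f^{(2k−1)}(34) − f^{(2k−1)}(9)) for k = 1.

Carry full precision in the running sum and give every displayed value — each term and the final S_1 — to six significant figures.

S_1 ≈ 9.75958e+06

∫_9^34 x^4 dx evaluates to 9.07528e+06.
Boundary: ½(f(9) + f(34)) = ½(6561.00 + 1.33634e+06) = 671448.
Running total after boundary: 9.74672e+06.
k=1: B_{2}/(2)! × [f^{(1)}(34) − f^{(1)}(9)] = 1/12 × (157216 − 2916.00) = 12858.3.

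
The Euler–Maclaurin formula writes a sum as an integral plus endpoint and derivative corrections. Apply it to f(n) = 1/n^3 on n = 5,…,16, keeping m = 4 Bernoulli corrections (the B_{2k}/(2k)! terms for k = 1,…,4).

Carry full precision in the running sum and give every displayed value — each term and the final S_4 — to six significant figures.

S_4 ≈ 0.0225600

∫_5^16 1/x^3 dx evaluates to 0.0180469.
½[f(5) + f(16)] = ½[0.00800000 + 0.000244141] = 0.00412207.
Running total after boundary: 0.0221689.
k=1: B_{2}/(2)! × [f^{(1)}(16) − f^{(1)}(5)] = 1/12 × (-4.57764e-05 − (-0.00480000)) = 0.000396185.
Running total after k=1: 0.0225651.
k=2: B_{4}/(4)! × [f^{(3)}(16) − f^{(3)}(5)] = −1/720 × (-3.57628e-06 − (-0.00384000)) = -5.32837e-06.
Running total after k=2: 0.0225598.
k=3: B_{6}/(6)! × [f^{(5)}(16) − f^{(5)}(5)] = 1/30240 × (-5.86733e-07 − (-0.00645120)) = 2.13314e-07.
Running total after k=3: 0.0225600.
k=4: B_{8}/(8)! × [f^{(7)}(16) − f^{(7)}(5)] = −1/1209600 × (-1.65019e-07 − (-0.0185795)) = -1.53599e-08.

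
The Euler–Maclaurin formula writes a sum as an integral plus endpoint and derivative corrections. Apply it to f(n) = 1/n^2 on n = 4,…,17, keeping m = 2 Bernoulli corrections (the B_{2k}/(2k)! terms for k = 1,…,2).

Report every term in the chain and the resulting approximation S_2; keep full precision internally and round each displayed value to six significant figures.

∫_4^17 1/x^2 dx evaluates to 0.191176.
Endpoint term: (f(4) + f(17))/2 = (0.0625000 + 0.00346021)/2 = 0.0329801.
So far: 0.224157.
k=1: B_{2}/(2)! × [f^{(1)}(17) − f^{(1)}(4)] = 1/12 × (-0.000407083 − (-0.0312500)) = 0.00257024.
Partial sum through k=1: 0.226727.
k=2: B_{4}/(4)! × [f^{(3)}(17) − f^{(3)}(4)] = −1/720 × (-1.69031e-05 − (-0.0234375)) = -3.25286e-05.

S_2 ≈ 0.226694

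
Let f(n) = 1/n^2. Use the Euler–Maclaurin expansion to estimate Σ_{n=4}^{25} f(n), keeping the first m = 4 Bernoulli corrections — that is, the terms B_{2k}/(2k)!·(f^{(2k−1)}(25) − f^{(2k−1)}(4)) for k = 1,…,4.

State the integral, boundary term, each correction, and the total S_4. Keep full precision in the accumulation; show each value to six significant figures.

The integral term ∫_4^25 1/x^2 dx = 0.210000.
Endpoint term: (f(4) + f(25))/2 = (0.0625000 + 0.00160000)/2 = 0.0320500.
So far: 0.242050.
Order-1 term: 1/12 · (-0.000128000 − (-0.0312500)) = 0.00259350.
After k=1: 0.244643.
Order-2 term: −1/720 · (-2.45760e-06 − (-0.0234375)) = -3.25487e-05.
After k=2: 0.244611.
Order-3 term: 1/30240 · (-1.17965e-07 − (-0.0439453)) = 1.45321e-06.
After k=3: 0.244612.
Order-4 term: −1/1209600 · (-1.05696e-08 − (-0.153809)) = -1.27157e-07.

S_4 ≈ 0.244612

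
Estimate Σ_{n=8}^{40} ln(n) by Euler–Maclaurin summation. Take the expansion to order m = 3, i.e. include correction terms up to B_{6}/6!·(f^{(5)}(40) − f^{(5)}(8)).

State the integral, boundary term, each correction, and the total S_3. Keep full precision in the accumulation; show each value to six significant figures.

S_3 ≈ 101.795

Integral: ∫_8^40 ln(x) dx = 98.9196.
Boundary: ½(f(8) + f(40)) = ½(2.07944 + 3.68888) = 2.88416.
Integral + boundary = 101.804.
Order-1 term: 1/12 · (0.0250000 − 0.125000) = -0.00833333.
Running total after k=1: 101.795.
Order-2 term: −1/720 · (3.12500e-05 − 0.00390625) = 5.38194e-06.
Running total after k=2: 101.795.
Order-3 term: 1/30240 · (2.34375e-07 − 0.000732422) = -2.42125e-08.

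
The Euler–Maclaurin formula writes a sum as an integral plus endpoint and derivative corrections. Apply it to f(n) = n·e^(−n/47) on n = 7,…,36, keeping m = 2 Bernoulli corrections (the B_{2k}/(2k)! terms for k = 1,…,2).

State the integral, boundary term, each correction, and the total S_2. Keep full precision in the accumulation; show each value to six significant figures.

S_2 ≈ 384.603

Integral: ∫_7^36 x·e^(−x/47) dx = 373.272.
Endpoint term: (f(7) + f(36))/2 = (6.03137 + 16.7360)/2 = 11.3837.
Running total after boundary: 384.655.
k=1: B_{2}/(2)! × [f^{(1)}(36) − f^{(1)}(7)] = 1/12 × (0.108804 − 0.733297) = -0.0520411.
Partial sum through k=1: 384.603.
k=2: B_{4}/(4)! × [f^{(3)}(36) − f^{(3)}(7)] = −1/720 × (0.000470159 − 0.00111206) = 8.91532e-07.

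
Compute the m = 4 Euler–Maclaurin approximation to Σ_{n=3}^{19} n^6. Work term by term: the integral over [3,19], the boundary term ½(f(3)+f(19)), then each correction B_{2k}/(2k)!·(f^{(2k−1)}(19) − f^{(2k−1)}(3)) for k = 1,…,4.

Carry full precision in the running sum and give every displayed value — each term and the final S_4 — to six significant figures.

S_4 ≈ 1.52456e+08

∫_3^19 x^6 dx evaluates to 1.27696e+08.
Boundary: ½(f(3) + f(19)) = ½(729.000 + 4.70459e+07) = 2.35233e+07.
Running total after boundary: 1.51219e+08.
Correction k=1: B_{2}/2! · (f^{(1)}(19) − f^{(1)}(3)) = 1/12 · (1.48566e+07 − 1458.00) = 1.23793e+06.
Partial sum through k=1: 1.52457e+08.
Correction k=2: B_{4}/4! · (f^{(3)}(19) − f^{(3)}(3)) = −1/720 · (823080 − 3240.00) = -1138.67.
Partial sum through k=2: 1.52456e+08.
Correction k=3: B_{6}/6! · (f^{(5)}(19) − f^{(5)}(3)) = 1/30240 · (13680.0 − 2160.00) = 0.380952.
Partial sum through k=3: 1.52456e+08.
Correction k=4: B_{8}/8! · (f^{(7)}(19) − f^{(7)}(3)) = −1/1209600 · (0.00000 − 0.00000) = 0.00000.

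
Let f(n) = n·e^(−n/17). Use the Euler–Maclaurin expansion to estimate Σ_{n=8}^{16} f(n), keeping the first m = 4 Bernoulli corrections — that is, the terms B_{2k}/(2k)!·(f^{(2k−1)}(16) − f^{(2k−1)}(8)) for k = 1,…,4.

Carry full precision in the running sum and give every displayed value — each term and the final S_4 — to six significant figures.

S_4 ≈ 52.1795

Integral: ∫_8^16 x·e^(−x/17) dx = 46.5852.
Boundary: ½(f(8) + f(16)) = ½(4.99708 + 6.24270) = 5.61989.
Running total after boundary: 52.2051.
Order-1 term: 1/12 · (0.0229511 − 0.330689) = -0.0256448.
Running total after k=1: 52.1794.
Order-2 term: −1/720 · (0.00277954 − 0.00546698) = 3.73256e-06.
Running total after k=2: 52.1795.
Order-3 term: 1/30240 · (1.89608e-05 − 3.38744e-05) = -4.93176e-10.
Running total after k=3: 52.1795.
Order-4 term: −1/1209600 · (9.79371e-08 − 1.68969e-07) = 5.87234e-14.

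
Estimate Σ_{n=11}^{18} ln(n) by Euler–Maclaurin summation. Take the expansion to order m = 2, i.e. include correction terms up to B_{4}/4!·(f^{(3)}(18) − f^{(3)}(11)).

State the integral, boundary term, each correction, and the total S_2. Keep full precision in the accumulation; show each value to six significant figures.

The integral term ∫_11^18 ln(x) dx = 18.6498.
½[f(11) + f(18)] = ½[2.39790 + 2.89037] = 2.64413.
So far: 21.2940.
Order-1 term: 1/12 · (0.0555556 − 0.0909091) = -0.00294613.
Partial sum through k=1: 21.2910.
Order-2 term: −1/720 · (0.000342936 − 0.00150263) = 1.61069e-06.

S_2 ≈ 21.2910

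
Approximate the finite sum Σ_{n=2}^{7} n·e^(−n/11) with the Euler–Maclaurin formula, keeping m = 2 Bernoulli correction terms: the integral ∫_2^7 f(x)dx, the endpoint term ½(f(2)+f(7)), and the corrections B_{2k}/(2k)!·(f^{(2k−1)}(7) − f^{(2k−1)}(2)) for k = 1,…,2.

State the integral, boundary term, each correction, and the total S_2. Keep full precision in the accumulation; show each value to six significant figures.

S_2 ≈ 17.0876

The integral term ∫_2^7 x·e^(−x/11) dx = 14.4424.
½[f(2) + f(7)] = ½[1.66751 + 3.70449] = 2.68600.
So far: 17.1284.
Correction k=1: B_{2}/2! · (f^{(1)}(7) − f^{(1)}(2)) = 1/12 · (0.192441 − 0.682161) = -0.0408100.
After k=1: 17.0876.
Correction k=2: B_{4}/4! · (f^{(3)}(7) − f^{(3)}(2)) = −1/720 · (0.0103378 − 0.0194187) = 1.26125e-05.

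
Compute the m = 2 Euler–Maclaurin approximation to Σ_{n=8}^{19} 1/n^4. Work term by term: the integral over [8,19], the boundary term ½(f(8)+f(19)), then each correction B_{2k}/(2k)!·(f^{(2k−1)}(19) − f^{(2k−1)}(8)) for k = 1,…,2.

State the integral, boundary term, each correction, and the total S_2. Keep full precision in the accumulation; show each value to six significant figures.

S_2 ≈ 0.000738309

The integral term ∫_8^19 1/x^4 dx = 0.000602444.
½[f(8) + f(19)] = ½[0.000244141 + 7.67336e-06] = 0.000125907.
So far: 0.000728351.
Correction k=1: B_{2}/2! · (f^{(1)}(19) − f^{(1)}(8)) = 1/12 · (-1.61544e-06 − (-0.000122070)) = 1.00379e-05.
Running total after k=1: 0.000738389.
Correction k=2: B_{4}/4! · (f^{(3)}(19) − f^{(3)}(8)) = −1/720 · (-1.34247e-07 − (-5.72205e-05)) = -7.92864e-08.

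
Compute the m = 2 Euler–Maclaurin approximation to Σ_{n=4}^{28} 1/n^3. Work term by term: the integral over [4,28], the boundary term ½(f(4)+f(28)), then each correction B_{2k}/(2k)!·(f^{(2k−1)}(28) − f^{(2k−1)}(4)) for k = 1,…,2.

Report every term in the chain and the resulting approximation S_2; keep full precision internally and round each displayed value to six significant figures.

S_2 ≈ 0.0394033

∫_4^28 1/x^3 dx evaluates to 0.0306122.
Boundary: ½(f(4) + f(28)) = ½(0.0156250 + 4.55539e-05) = 0.00783528.
Integral + boundary = 0.0384475.
k=1: B_{2}/(2)! × [f^{(1)}(28) − f^{(1)}(4)] = 1/12 × (-4.88078e-06 − (-0.0117188)) = 0.000976156.
Partial sum through k=1: 0.0394237.
k=2: B_{4}/(4)! × [f^{(3)}(28) − f^{(3)}(4)] = −1/720 × (-1.24510e-07 − (-0.0146484)) = -2.03449e-05.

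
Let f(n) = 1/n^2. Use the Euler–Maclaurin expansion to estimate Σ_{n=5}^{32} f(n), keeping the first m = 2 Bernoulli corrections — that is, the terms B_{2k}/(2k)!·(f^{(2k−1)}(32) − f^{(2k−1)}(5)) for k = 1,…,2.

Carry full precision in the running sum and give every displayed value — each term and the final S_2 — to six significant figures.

Integral: ∫_5^32 1/x^2 dx = 0.168750.
Boundary: ½(f(5) + f(32)) = ½(0.0400000 + 0.000976562) = 0.0204883.
Integral + boundary = 0.189238.
Order-1 term: 1/12 · (-6.10352e-05 − (-0.0160000)) = 0.00132825.
Running total after k=1: 0.190567.
Order-2 term: −1/720 · (-7.15256e-07 − (-0.00768000)) = -1.06657e-05.

S_2 ≈ 0.190556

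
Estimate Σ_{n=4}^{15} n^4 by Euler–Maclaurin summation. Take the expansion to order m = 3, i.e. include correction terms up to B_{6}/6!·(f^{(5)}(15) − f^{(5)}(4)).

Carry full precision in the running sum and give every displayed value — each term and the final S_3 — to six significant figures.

Integral: ∫_4^15 x^4 dx = 151670.
Endpoint term: (f(4) + f(15))/2 = (256.000 + 50625.0)/2 = 25440.5.
So far: 177111.
Order-1 term: 1/12 · (13500.0 − 256.000) = 1103.67.
Partial sum through k=1: 178214.
Order-2 term: −1/720 · (360.000 − 96.0000) = -0.366667.
Partial sum through k=2: 178214.
Order-3 term: 1/30240 · (0.00000 − 0.00000) = 0.00000.

S_3 ≈ 178214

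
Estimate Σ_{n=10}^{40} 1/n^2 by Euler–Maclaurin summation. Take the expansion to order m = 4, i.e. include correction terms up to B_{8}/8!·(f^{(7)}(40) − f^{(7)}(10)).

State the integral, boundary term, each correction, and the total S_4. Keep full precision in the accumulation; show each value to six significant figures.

S_4 ≈ 0.0804762

∫_10^40 1/x^2 dx evaluates to 0.0750000.
½[f(10) + f(40)] = ½[0.0100000 + 0.000625000] = 0.00531250.
So far: 0.0803125.
Correction k=1: B_{2}/2! · (f^{(1)}(40) − f^{(1)}(10)) = 1/12 · (-3.12500e-05 − (-0.00200000)) = 0.000164063.
After k=1: 0.0804766.
Correction k=2: B_{4}/4! · (f^{(3)}(40) − f^{(3)}(10)) = −1/720 · (-2.34375e-07 − (-0.000240000)) = -3.33008e-07.
After k=2: 0.0804762.
Correction k=3: B_{6}/6! · (f^{(5)}(40) − f^{(5)}(10)) = 1/30240 · (-4.39453e-09 − (-7.20000e-05)) = 2.38081e-09.
After k=3: 0.0804762.
Correction k=4: B_{8}/8! · (f^{(7)}(40) − f^{(7)}(10)) = −1/1209600 · (-1.53809e-10 − (-4.03200e-05)) = -3.33332e-11.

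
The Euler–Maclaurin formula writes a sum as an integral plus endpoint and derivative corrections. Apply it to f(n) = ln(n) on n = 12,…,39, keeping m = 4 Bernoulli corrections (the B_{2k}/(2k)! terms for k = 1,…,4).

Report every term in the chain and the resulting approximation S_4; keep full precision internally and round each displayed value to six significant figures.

Integral: ∫_12^39 ln(x) dx = 86.0600.
Endpoint term: (f(12) + f(39))/2 = (2.48491 + 3.66356)/2 = 3.07423.
So far: 89.1343.
Correction k=1: B_{2}/2! · (f^{(1)}(39) − f^{(1)}(12)) = 1/12 · (0.0256410 − 0.0833333) = -0.00480769.
After k=1: 89.1295.
Correction k=2: B_{4}/4! · (f^{(3)}(39) − f^{(3)}(12)) = −1/720 · (3.37160e-05 − 0.00115741) = 1.56068e-06.
After k=2: 89.1295.
Correction k=3: B_{6}/6! · (f^{(5)}(39) − f^{(5)}(12)) = 1/30240 · (2.66004e-07 − 9.64506e-05) = -3.18071e-09.
After k=3: 89.1295.
Correction k=4: B_{8}/8! · (f^{(7)}(39) − f^{(7)}(12)) = −1/1209600 · (5.24663e-09 − 2.00939e-05) = 1.66077e-11.

S_4 ≈ 89.1295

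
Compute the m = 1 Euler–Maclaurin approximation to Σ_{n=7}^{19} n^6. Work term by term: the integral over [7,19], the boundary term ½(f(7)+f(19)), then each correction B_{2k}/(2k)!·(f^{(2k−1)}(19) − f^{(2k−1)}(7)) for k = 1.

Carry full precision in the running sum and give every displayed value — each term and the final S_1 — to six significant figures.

∫_7^19 x^6 dx evaluates to 1.27578e+08.
Endpoint term: (f(7) + f(19))/2 = (117649 + 4.70459e+07)/2 = 2.35818e+07.
Running total after boundary: 1.51160e+08.
k=1: B_{2}/(2)! × [f^{(1)}(19) − f^{(1)}(7)] = 1/12 × (1.48566e+07 − 100842) = 1.22965e+06.

S_1 ≈ 1.52390e+08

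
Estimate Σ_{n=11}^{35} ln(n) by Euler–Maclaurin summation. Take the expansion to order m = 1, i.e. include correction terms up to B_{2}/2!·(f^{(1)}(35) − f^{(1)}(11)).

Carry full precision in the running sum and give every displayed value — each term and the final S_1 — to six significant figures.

Integral: ∫_11^35 ln(x) dx = 74.0603.
Boundary: ½(f(11) + f(35)) = ½(2.39790 + 3.55535) = 2.97662.
Running total after boundary: 77.0370.
Correction k=1: B_{2}/2! · (f^{(1)}(35) − f^{(1)}(11)) = 1/12 · (0.0285714 − 0.0909091) = -0.00519481.

S_1 ≈ 77.0318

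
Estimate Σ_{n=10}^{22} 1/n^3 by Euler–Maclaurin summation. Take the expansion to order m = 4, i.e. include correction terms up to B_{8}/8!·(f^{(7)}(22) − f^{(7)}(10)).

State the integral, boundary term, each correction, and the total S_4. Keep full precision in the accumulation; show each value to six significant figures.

Integral: ∫_10^22 1/x^3 dx = 0.00396694.
½[f(10) + f(22)] = ½[0.00100000 + 9.39144e-05] = 0.000546957.
Running total after boundary: 0.00451390.
Correction k=1: B_{2}/2! · (f^{(1)}(22) − f^{(1)}(10)) = 1/12 · (-1.28065e-05 − (-0.000300000)) = 2.39328e-05.
After k=1: 0.00453783.
Correction k=2: B_{4}/4! · (f^{(3)}(22) − f^{(3)}(10)) = −1/720 · (-5.29194e-07 − (-6.00000e-05)) = -8.25983e-08.
After k=2: 0.00453775.
Correction k=3: B_{6}/6! · (f^{(5)}(22) − f^{(5)}(10)) = 1/30240 · (-4.59218e-08 − (-2.52000e-05)) = 8.31815e-10.
After k=3: 0.00453775.
Correction k=4: B_{8}/8! · (f^{(7)}(22) − f^{(7)}(10)) = −1/1209600 · (-6.83135e-09 − (-1.81440e-05)) = -1.49944e-11.

S_4 ≈ 0.00453775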